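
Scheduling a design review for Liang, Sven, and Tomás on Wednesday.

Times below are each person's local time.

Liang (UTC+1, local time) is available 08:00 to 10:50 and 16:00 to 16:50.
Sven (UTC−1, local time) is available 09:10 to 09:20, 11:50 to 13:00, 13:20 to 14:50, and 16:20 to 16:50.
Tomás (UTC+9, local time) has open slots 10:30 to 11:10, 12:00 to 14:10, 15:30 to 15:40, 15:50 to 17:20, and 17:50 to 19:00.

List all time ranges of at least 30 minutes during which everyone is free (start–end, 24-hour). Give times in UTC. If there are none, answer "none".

Liang → UTC: 07:00–09:50, 15:00–15:50.
Sven → UTC: 10:10–10:20, 12:50–14:00, 14:20–15:50, 17:20–17:50.
Tomás → UTC: 01:30–02:10, 03:00–05:10, 06:30–06:40, 06:50–08:20, 08:50–10:00.
Liang ∩ Sven: 15:00–15:50.
Liang ∩ Sven ∩ Tomás: (none).
Windows ≥ 30 min: (none).

none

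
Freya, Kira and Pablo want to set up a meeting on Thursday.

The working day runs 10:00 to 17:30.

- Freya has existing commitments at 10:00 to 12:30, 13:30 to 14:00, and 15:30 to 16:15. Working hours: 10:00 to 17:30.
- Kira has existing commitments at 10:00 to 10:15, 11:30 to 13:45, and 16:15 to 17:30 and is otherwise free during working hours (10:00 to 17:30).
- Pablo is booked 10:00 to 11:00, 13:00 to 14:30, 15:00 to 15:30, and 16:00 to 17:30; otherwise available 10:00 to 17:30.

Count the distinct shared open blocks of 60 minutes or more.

Freya free within 10:00–17:30: 12:30–13:30, 14:00–15:30, 16:15–17:30.
Kira free within 10:00–17:30: 10:15–11:30, 13:45–16:15.
Pablo free within 10:00–17:30: 11:00–13:00, 14:30–15:00, 15:30–16:00.
Freya ∩ Kira: 14:00–15:30.
Freya ∩ Kira ∩ Pablo: 14:30–15:00.
Windows ≥ 60 min: (none).
That's 0 windows.

0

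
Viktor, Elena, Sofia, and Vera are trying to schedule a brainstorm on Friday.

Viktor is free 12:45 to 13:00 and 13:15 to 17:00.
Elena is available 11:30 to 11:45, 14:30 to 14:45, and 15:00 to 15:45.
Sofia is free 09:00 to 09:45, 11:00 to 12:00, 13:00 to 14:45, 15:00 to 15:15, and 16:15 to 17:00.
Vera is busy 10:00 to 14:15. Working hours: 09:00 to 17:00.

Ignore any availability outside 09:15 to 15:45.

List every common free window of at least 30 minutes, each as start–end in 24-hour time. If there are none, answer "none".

none

Vera free within 09:00–17:00: 09:00–10:00, 14:15–17:00.
Viktor ∩ Elena: 14:30–14:45, 15:00–15:45.
Viktor ∩ Elena ∩ Sofia: 14:30–14:45, 15:00–15:15.
Viktor ∩ Elena ∩ Sofia ∩ Vera: 14:30–14:45, 15:00–15:15.
Restricted to 09:15–15:45: 14:30–14:45, 15:00–15:15.
Windows ≥ 30 min: (none).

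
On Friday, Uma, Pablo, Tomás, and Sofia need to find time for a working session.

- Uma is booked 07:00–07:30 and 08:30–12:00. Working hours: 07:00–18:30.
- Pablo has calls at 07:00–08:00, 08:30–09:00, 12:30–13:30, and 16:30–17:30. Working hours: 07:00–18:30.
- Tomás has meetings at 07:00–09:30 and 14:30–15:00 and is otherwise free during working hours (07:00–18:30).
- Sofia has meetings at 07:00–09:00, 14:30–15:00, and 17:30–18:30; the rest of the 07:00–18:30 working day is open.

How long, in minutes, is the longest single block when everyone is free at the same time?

90 minutes

Uma free within 07:00–18:30: 07:30–08:30, 12:00–18:30.
Pablo free within 07:00–18:30: 08:00–08:30, 09:00–12:30, 13:30–16:30, 17:30–18:30.
Tomás free within 07:00–18:30: 09:30–14:30, 15:00–18:30.
Sofia free within 07:00–18:30: 09:00–14:30, 15:00–17:30.
Uma ∩ Pablo: 08:00–08:30, 12:00–12:30, 13:30–16:30, 17:30–18:30.
Uma ∩ Pablo ∩ Tomás: 12:00–12:30, 13:30–14:30, 15:00–16:30, 17:30–18:30.
Uma ∩ Pablo ∩ Tomás ∩ Sofia: 12:00–12:30, 13:30–14:30, 15:00–16:30.
Common window lengths: 30, 60, 90 min; longest is 90.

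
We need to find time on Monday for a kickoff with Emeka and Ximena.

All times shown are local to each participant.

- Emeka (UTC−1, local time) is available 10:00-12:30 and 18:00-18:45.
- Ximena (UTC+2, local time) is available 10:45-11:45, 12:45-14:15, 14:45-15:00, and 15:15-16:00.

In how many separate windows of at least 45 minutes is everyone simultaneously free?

1

Emeka → UTC: 11:00–13:30, 19:00–19:45.
Ximena → UTC: 08:45–09:45, 10:45–12:15, 12:45–13:00, 13:15–14:00.
Emeka ∩ Ximena: 11:00–12:15, 12:45–13:00, 13:15–13:30.
Windows ≥ 45 min: 11:00–12:15.
That's 1 window.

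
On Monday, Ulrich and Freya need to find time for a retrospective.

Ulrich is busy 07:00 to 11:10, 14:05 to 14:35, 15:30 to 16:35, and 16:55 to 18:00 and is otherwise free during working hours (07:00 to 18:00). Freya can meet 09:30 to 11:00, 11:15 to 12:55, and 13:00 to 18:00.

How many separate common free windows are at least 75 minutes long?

1

Ulrich free within 07:00–18:00: 11:10–14:05, 14:35–15:30, 16:35–16:55.
Ulrich ∩ Freya: 11:15–12:55, 13:00–14:05, 14:35–15:30, 16:35–16:55.
Windows ≥ 75 min: 11:15–12:55.
That's 1 window.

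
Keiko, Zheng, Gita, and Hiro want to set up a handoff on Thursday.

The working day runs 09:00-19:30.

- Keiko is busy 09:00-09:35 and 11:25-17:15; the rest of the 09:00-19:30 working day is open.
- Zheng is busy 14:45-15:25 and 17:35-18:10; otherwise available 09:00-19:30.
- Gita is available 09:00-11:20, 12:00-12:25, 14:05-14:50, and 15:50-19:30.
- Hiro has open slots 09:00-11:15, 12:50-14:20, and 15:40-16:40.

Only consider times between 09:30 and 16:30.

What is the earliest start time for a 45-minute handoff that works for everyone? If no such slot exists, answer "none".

09:35

Keiko free within 09:00–19:30: 09:35–11:25, 17:15–19:30.
Zheng free within 09:00–19:30: 09:00–14:45, 15:25–17:35, 18:10–19:30.
Keiko ∩ Zheng: 09:35–11:25, 17:15–17:35, 18:10–19:30.
Keiko ∩ Zheng ∩ Gita: 09:35–11:20, 17:15–17:35, 18:10–19:30.
Keiko ∩ Zheng ∩ Gita ∩ Hiro: 09:35–11:15.
Restricted to 09:30–16:30: 09:35–11:15.
Windows ≥ 45 min: 09:35–11:15.
Earliest such window starts at 09:35.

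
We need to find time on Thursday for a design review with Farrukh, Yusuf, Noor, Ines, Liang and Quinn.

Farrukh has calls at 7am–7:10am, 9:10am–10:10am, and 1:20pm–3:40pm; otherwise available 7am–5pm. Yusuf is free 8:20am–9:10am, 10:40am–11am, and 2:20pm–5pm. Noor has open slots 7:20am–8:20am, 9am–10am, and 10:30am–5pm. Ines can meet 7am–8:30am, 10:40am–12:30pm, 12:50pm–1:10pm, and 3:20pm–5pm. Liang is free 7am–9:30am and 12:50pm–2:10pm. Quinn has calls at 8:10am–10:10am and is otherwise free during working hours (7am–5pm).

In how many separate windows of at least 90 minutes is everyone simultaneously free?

0

Farrukh free within 07:00–17:00: 07:10–09:10, 10:10–13:20, 15:40–17:00.
Quinn free within 07:00–17:00: 07:00–08:10, 10:10–17:00.
Farrukh ∩ Yusuf: 08:20–09:10, 10:40–11:00, 15:40–17:00.
Farrukh ∩ Yusuf ∩ Noor: 09:00–09:10, 10:40–11:00, 15:40–17:00.
Farrukh ∩ Yusuf ∩ Noor ∩ Ines: 10:40–11:00, 15:40–17:00.
Farrukh ∩ Yusuf ∩ Noor ∩ Ines ∩ Liang: (none).
Farrukh ∩ Yusuf ∩ Noor ∩ Ines ∩ Liang ∩ Quinn: (none).
Windows ≥ 90 min: (none).
That's 0 windows.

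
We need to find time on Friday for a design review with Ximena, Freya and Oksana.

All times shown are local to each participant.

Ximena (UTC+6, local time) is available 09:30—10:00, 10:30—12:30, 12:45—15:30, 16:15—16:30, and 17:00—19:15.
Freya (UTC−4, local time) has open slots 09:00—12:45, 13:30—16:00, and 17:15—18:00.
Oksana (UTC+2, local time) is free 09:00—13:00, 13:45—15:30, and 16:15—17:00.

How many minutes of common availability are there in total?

15 minutes

Ximena → UTC: 03:30–04:00, 04:30–06:30, 06:45–09:30, 10:15–10:30, 11:00–13:15.
Freya → UTC: 13:00–16:45, 17:30–20:00, 21:15–22:00.
Oksana → UTC: 07:00–11:00, 11:45–13:30, 14:15–15:00.
Ximena ∩ Freya: 13:00–13:15.
Ximena ∩ Freya ∩ Oksana: 13:00–13:15.
Total common minutes: 15.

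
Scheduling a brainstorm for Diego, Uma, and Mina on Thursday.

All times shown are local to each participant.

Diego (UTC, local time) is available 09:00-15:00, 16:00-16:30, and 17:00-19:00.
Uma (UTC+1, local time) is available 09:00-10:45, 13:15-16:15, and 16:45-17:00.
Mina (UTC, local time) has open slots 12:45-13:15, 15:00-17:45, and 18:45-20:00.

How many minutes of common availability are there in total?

Diego → UTC: 09:00–15:00, 16:00–16:30, 17:00–19:00.
Uma → UTC: 08:00–09:45, 12:15–15:15, 15:45–16:00.
Mina → UTC: 12:45–13:15, 15:00–17:45, 18:45–20:00.
Diego ∩ Uma: 09:00–09:45, 12:15–15:00.
Diego ∩ Uma ∩ Mina: 12:45–13:15.
Total common minutes: 30.

30 minutes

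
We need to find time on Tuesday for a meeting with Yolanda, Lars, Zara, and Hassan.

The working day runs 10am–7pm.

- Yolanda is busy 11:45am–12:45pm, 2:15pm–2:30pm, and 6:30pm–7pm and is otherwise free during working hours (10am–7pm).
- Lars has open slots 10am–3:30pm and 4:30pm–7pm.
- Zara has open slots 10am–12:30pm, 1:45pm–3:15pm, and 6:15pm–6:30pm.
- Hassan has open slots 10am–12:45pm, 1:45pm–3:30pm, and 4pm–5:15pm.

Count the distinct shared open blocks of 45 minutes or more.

2

Yolanda free within 10:00–19:00: 10:00–11:45, 12:45–14:15, 14:30–18:30.
Yolanda ∩ Lars: 10:00–11:45, 12:45–14:15, 14:30–15:30, 16:30–18:30.
Yolanda ∩ Lars ∩ Zara: 10:00–11:45, 13:45–14:15, 14:30–15:15, 18:15–18:30.
Yolanda ∩ Lars ∩ Zara ∩ Hassan: 10:00–11:45, 13:45–14:15, 14:30–15:15.
Windows ≥ 45 min: 10:00–11:45, 14:30–15:15.
That's 2 windows.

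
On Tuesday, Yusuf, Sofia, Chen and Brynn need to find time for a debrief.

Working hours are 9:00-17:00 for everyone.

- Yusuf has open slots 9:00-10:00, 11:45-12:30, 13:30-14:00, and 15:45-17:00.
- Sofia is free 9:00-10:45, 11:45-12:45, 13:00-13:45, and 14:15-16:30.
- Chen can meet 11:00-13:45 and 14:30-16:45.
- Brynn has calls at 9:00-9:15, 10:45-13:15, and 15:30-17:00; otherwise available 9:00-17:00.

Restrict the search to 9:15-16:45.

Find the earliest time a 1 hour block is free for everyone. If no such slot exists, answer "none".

Brynn free within 09:00–17:00: 09:15–10:45, 13:15–15:30.
Yusuf ∩ Sofia: 09:00–10:00, 11:45–12:30, 13:30–13:45, 15:45–16:30.
Yusuf ∩ Sofia ∩ Chen: 11:45–12:30, 13:30–13:45, 15:45–16:30.
Yusuf ∩ Sofia ∩ Chen ∩ Brynn: 13:30–13:45.
Restricted to 09:15–16:45: 13:30–13:45.
Windows ≥ 60 min: (none).

none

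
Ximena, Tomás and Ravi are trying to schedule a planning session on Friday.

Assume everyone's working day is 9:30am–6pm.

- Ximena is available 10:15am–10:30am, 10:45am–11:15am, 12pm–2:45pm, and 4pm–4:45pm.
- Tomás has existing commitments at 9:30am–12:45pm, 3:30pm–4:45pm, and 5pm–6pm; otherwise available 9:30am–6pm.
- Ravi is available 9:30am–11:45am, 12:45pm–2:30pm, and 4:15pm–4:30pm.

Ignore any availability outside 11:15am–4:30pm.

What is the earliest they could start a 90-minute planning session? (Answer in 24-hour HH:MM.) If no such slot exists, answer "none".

Tomás free within 09:30–18:00: 12:45–15:30, 16:45–17:00.
Ximena ∩ Tomás: 12:45–14:45.
Ximena ∩ Tomás ∩ Ravi: 12:45–14:30.
Restricted to 11:15–16:30: 12:45–14:30.
Windows ≥ 90 min: 12:45–14:30.
Earliest such window starts at 12:45.

12:45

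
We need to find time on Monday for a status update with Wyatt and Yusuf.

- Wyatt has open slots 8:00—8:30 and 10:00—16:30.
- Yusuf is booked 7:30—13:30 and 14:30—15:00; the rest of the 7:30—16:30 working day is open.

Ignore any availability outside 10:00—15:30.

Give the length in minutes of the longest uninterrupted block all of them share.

60 minutes

Yusuf free within 07:30–16:30: 13:30–14:30, 15:00–16:30.
Wyatt ∩ Yusuf: 13:30–14:30, 15:00–16:30.
Restricted to 10:00–15:30: 13:30–14:30, 15:00–15:30.
Common window lengths: 60, 30 min; longest is 60.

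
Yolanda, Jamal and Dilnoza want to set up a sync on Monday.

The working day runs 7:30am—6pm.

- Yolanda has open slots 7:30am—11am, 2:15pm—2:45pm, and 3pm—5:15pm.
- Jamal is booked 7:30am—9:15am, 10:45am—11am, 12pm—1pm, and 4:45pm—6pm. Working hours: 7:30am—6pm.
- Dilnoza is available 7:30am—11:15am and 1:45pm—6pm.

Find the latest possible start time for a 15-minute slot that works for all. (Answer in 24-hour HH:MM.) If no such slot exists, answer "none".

Jamal free within 07:30–18:00: 09:15–10:45, 11:00–12:00, 13:00–16:45.
Yolanda ∩ Jamal: 09:15–10:45, 14:15–14:45, 15:00–16:45.
Yolanda ∩ Jamal ∩ Dilnoza: 09:15–10:45, 14:15–14:45, 15:00–16:45.
Windows ≥ 15 min: 09:15–10:45, 14:15–14:45, 15:00–16:45.
Latest start in the last window 15:00–16:45 is 16:45 − 15 min = 16:30.

16:30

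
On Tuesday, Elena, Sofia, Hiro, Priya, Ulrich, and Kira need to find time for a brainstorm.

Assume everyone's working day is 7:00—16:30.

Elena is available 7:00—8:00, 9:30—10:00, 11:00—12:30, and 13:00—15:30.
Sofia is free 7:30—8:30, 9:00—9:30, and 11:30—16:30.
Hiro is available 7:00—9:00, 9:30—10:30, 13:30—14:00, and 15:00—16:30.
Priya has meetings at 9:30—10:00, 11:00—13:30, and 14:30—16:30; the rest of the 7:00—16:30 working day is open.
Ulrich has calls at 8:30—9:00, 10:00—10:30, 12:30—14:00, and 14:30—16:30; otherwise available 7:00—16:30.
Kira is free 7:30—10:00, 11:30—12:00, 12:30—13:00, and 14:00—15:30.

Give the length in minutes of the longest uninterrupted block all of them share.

30 minutes

Priya free within 07:00–16:30: 07:00–09:30, 10:00–11:00, 13:30–14:30.
Ulrich free within 07:00–16:30: 07:00–08:30, 09:00–10:00, 10:30–12:30, 14:00–14:30.
Elena ∩ Sofia: 07:30–08:00, 11:30–12:30, 13:00–15:30.
Elena ∩ Sofia ∩ Hiro: 07:30–08:00, 13:30–14:00, 15:00–15:30.
Elena ∩ Sofia ∩ Hiro ∩ Priya: 07:30–08:00, 13:30–14:00.
Elena ∩ Sofia ∩ Hiro ∩ Priya ∩ Ulrich: 07:30–08:00.
Elena ∩ Sofia ∩ Hiro ∩ Priya ∩ Ulrich ∩ Kira: 07:30–08:00.
Single common window of 30 minutes.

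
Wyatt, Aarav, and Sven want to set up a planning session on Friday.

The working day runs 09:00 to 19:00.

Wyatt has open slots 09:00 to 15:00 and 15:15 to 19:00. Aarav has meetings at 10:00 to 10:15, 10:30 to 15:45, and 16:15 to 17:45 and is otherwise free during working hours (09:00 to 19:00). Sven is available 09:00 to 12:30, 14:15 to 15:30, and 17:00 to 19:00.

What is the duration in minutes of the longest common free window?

75 minutes

Aarav free within 09:00–19:00: 09:00–10:00, 10:15–10:30, 15:45–16:15, 17:45–19:00.
Wyatt ∩ Aarav: 09:00–10:00, 10:15–10:30, 15:45–16:15, 17:45–19:00.
Wyatt ∩ Aarav ∩ Sven: 09:00–10:00, 10:15–10:30, 17:45–19:00.
Common window lengths: 60, 15, 75 min; longest is 75.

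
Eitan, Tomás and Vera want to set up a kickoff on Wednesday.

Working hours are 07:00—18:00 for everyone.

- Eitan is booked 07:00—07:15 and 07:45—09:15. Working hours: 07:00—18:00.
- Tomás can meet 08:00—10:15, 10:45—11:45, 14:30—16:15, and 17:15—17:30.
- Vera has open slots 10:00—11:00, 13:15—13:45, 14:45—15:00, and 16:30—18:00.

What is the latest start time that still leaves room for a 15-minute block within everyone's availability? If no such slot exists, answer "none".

Eitan free within 07:00–18:00: 07:15–07:45, 09:15–18:00.
Eitan ∩ Tomás: 09:15–10:15, 10:45–11:45, 14:30–16:15, 17:15–17:30.
Eitan ∩ Tomás ∩ Vera: 10:00–10:15, 10:45–11:00, 14:45–15:00, 17:15–17:30.
Windows ≥ 15 min: 10:00–10:15, 10:45–11:00, 14:45–15:00, 17:15–17:30.
Latest start in the last window 17:15–17:30 is 17:30 − 15 min = 17:15.

17:15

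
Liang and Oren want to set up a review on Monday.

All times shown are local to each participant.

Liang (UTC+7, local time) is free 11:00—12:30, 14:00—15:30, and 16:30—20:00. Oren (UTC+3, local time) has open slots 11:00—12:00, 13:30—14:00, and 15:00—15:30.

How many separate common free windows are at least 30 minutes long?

Liang → UTC: 04:00–05:30, 07:00–08:30, 09:30–13:00.
Oren → UTC: 08:00–09:00, 10:30–11:00, 12:00–12:30.
Liang ∩ Oren: 08:00–08:30, 10:30–11:00, 12:00–12:30.
Windows ≥ 30 min: 08:00–08:30, 10:30–11:00, 12:00–12:30.
That's 3 windows.

3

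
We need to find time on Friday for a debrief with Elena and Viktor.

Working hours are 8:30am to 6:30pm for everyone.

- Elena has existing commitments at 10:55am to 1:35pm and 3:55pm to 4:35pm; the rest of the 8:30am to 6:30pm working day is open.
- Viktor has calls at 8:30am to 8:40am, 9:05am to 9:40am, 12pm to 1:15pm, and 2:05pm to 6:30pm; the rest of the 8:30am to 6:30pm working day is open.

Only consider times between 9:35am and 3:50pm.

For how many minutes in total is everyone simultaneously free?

105 minutes

Elena free within 08:30–18:30: 08:30–10:55, 13:35–15:55, 16:35–18:30.
Viktor free within 08:30–18:30: 08:40–09:05, 09:40–12:00, 13:15–14:05.
Elena ∩ Viktor: 08:40–09:05, 09:40–10:55, 13:35–14:05.
Restricted to 09:35–15:50: 09:40–10:55, 13:35–14:05.
Total common minutes: 75 + 30 = 105.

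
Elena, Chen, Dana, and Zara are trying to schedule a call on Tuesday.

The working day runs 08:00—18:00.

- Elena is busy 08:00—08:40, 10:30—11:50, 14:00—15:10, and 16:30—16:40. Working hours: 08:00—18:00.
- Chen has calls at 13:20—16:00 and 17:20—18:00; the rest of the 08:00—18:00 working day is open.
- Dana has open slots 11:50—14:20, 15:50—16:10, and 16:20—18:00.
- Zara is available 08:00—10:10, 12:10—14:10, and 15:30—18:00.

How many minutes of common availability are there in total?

130 minutes

Elena free within 08:00–18:00: 08:40–10:30, 11:50–14:00, 15:10–16:30, 16:40–18:00.
Chen free within 08:00–18:00: 08:00–13:20, 16:00–17:20.
Elena ∩ Chen: 08:40–10:30, 11:50–13:20, 16:00–16:30, 16:40–17:20.
Elena ∩ Chen ∩ Dana: 11:50–13:20, 16:00–16:10, 16:20–16:30, 16:40–17:20.
Elena ∩ Chen ∩ Dana ∩ Zara: 12:10–13:20, 16:00–16:10, 16:20–16:30, 16:40–17:20.
Total common minutes: 70 + 10 + 10 + 40 = 130.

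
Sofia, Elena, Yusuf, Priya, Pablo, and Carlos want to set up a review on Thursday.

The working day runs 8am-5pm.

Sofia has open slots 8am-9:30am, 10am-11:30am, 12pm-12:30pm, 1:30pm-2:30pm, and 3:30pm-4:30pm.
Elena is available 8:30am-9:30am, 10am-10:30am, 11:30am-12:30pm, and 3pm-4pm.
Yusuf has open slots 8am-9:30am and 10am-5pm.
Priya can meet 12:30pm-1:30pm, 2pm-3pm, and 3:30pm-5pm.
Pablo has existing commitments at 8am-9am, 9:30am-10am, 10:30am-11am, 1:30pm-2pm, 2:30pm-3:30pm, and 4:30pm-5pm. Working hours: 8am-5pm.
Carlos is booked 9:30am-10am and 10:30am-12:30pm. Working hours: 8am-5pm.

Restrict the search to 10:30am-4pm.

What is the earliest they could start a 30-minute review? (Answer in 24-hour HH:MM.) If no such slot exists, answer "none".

15:30

Pablo free within 08:00–17:00: 09:00–09:30, 10:00–10:30, 11:00–13:30, 14:00–14:30, 15:30–16:30.
Carlos free within 08:00–17:00: 08:00–09:30, 10:00–10:30, 12:30–17:00.
Sofia ∩ Elena: 08:30–09:30, 10:00–10:30, 12:00–12:30, 15:30–16:00.
Sofia ∩ Elena ∩ Yusuf: 08:30–09:30, 10:00–10:30, 12:00–12:30, 15:30–16:00.
Sofia ∩ Elena ∩ Yusuf ∩ Priya: 15:30–16:00.
Sofia ∩ Elena ∩ Yusuf ∩ Priya ∩ Pablo: 15:30–16:00.
Sofia ∩ Elena ∩ Yusuf ∩ Priya ∩ Pablo ∩ Carlos: 15:30–16:00.
Restricted to 10:30–16:00: 15:30–16:00.
Windows ≥ 30 min: 15:30–16:00.
Earliest such window starts at 15:30.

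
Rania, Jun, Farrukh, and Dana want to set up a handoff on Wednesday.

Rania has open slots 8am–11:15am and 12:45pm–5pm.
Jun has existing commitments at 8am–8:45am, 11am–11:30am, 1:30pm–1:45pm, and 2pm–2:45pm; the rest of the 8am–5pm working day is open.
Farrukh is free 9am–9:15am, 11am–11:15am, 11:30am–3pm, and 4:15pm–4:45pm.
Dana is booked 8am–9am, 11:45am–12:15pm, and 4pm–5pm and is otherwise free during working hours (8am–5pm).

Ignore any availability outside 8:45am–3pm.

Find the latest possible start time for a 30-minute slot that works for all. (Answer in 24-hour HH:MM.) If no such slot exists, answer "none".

13:00

Jun free within 08:00–17:00: 08:45–11:00, 11:30–13:30, 13:45–14:00, 14:45–17:00.
Dana free within 08:00–17:00: 09:00–11:45, 12:15–16:00.
Rania ∩ Jun: 08:45–11:00, 12:45–13:30, 13:45–14:00, 14:45–17:00.
Rania ∩ Jun ∩ Farrukh: 09:00–09:15, 12:45–13:30, 13:45–14:00, 14:45–15:00, 16:15–16:45.
Rania ∩ Jun ∩ Farrukh ∩ Dana: 09:00–09:15, 12:45–13:30, 13:45–14:00, 14:45–15:00.
Restricted to 08:45–15:00: 09:00–09:15, 12:45–13:30, 13:45–14:00, 14:45–15:00.
Windows ≥ 30 min: 12:45–13:30.
Latest start in the last window 12:45–13:30 is 13:30 − 30 min = 13:00.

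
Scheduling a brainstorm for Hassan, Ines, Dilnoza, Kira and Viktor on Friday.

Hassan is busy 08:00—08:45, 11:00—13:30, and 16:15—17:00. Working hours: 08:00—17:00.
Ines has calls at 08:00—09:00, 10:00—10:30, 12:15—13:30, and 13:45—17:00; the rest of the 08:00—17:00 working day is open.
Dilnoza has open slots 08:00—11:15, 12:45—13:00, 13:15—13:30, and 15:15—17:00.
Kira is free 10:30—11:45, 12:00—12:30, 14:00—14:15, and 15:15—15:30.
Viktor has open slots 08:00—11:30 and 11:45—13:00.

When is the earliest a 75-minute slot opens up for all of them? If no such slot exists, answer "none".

none

Hassan free within 08:00–17:00: 08:45–11:00, 13:30–16:15.
Ines free within 08:00–17:00: 09:00–10:00, 10:30–12:15, 13:30–13:45.
Hassan ∩ Ines: 09:00–10:00, 10:30–11:00, 13:30–13:45.
Hassan ∩ Ines ∩ Dilnoza: 09:00–10:00, 10:30–11:00.
Hassan ∩ Ines ∩ Dilnoza ∩ Kira: 10:30–11:00.
Hassan ∩ Ines ∩ Dilnoza ∩ Kira ∩ Viktor: 10:30–11:00.
Windows ≥ 75 min: (none).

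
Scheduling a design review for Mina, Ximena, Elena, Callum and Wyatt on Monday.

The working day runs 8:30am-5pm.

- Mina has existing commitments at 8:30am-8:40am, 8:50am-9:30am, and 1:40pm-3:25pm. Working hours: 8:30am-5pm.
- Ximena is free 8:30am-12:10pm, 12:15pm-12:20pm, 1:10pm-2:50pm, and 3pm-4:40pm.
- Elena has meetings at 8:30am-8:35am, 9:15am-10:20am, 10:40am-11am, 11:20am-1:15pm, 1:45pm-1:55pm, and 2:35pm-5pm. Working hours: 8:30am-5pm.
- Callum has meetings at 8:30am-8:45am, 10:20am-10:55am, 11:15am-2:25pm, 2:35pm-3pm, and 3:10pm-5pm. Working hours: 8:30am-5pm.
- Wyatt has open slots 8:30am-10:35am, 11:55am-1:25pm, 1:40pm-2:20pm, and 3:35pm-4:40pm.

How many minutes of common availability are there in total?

5 minutes

Mina free within 08:30–17:00: 08:40–08:50, 09:30–13:40, 15:25–17:00.
Elena free within 08:30–17:00: 08:35–09:15, 10:20–10:40, 11:00–11:20, 13:15–13:45, 13:55–14:35.
Callum free within 08:30–17:00: 08:45–10:20, 10:55–11:15, 14:25–14:35, 15:00–15:10.
Mina ∩ Ximena: 08:40–08:50, 09:30–12:10, 12:15–12:20, 13:10–13:40, 15:25–16:40.
Mina ∩ Ximena ∩ Elena: 08:40–08:50, 10:20–10:40, 11:00–11:20, 13:15–13:40.
Mina ∩ Ximena ∩ Elena ∩ Callum: 08:45–08:50, 11:00–11:15.
Mina ∩ Ximena ∩ Elena ∩ Callum ∩ Wyatt: 08:45–08:50.
Total common minutes: 5.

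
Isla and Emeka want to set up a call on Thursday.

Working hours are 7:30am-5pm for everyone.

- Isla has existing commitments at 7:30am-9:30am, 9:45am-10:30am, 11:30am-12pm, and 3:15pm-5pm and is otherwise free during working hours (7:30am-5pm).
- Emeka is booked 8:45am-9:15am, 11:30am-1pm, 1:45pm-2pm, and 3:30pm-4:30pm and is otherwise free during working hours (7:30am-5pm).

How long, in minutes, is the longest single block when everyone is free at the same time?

75 minutes

Isla free within 07:30–17:00: 09:30–09:45, 10:30–11:30, 12:00–15:15.
Emeka free within 07:30–17:00: 07:30–08:45, 09:15–11:30, 13:00–13:45, 14:00–15:30, 16:30–17:00.
Isla ∩ Emeka: 09:30–09:45, 10:30–11:30, 13:00–13:45, 14:00–15:15.
Common window lengths: 15, 60, 45, 75 min; longest is 75.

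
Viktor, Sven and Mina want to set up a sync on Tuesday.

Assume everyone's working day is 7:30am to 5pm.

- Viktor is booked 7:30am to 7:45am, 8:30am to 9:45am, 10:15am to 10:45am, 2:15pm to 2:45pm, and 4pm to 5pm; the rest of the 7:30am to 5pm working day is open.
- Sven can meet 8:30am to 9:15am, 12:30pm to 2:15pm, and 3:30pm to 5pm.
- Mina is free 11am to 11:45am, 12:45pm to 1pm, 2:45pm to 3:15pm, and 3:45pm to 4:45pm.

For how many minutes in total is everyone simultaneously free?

30 minutes

Viktor free within 07:30–17:00: 07:45–08:30, 09:45–10:15, 10:45–14:15, 14:45–16:00.
Viktor ∩ Sven: 12:30–14:15, 15:30–16:00.
Viktor ∩ Sven ∩ Mina: 12:45–13:00, 15:45–16:00.
Total common minutes: 15 + 15 = 30.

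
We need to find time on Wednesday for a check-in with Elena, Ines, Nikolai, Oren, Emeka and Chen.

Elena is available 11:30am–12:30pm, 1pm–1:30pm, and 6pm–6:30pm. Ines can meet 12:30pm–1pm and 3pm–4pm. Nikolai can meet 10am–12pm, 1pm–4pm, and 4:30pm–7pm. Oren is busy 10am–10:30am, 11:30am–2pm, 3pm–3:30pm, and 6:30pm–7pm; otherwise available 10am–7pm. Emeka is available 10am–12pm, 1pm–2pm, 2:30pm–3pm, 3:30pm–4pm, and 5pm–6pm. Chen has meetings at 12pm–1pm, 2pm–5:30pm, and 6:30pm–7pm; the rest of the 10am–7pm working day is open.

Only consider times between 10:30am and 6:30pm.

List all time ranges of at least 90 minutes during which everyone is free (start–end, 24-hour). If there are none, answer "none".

Oren free within 10:00–19:00: 10:30–11:30, 14:00–15:00, 15:30–18:30.
Chen free within 10:00–19:00: 10:00–12:00, 13:00–14:00, 17:30–18:30.
Elena ∩ Ines: (none).
Elena ∩ Ines ∩ Nikolai: (none).
Elena ∩ Ines ∩ Nikolai ∩ Oren: (none).
Elena ∩ Ines ∩ Nikolai ∩ Oren ∩ Emeka: (none).
Elena ∩ Ines ∩ Nikolai ∩ Oren ∩ Emeka ∩ Chen: (none).
Restricted to 10:30–18:30: (none).
Windows ≥ 90 min: (none).

none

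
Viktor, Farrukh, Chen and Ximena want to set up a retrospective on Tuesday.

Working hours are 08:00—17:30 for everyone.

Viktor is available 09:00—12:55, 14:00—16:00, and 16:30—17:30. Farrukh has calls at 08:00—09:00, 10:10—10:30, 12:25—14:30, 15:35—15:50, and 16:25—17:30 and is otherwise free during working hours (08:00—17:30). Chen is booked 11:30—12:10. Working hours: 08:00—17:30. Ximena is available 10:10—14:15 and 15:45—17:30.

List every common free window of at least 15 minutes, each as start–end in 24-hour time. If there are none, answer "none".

10:30–11:30, 12:10–12:25

Farrukh free within 08:00–17:30: 09:00–10:10, 10:30–12:25, 14:30–15:35, 15:50–16:25.
Chen free within 08:00–17:30: 08:00–11:30, 12:10–17:30.
Viktor ∩ Farrukh: 09:00–10:10, 10:30–12:25, 14:30–15:35, 15:50–16:00.
Viktor ∩ Farrukh ∩ Chen: 09:00–10:10, 10:30–11:30, 12:10–12:25, 14:30–15:35, 15:50–16:00.
Viktor ∩ Farrukh ∩ Chen ∩ Ximena: 10:30–11:30, 12:10–12:25, 15:50–16:00.
Windows ≥ 15 min: 10:30–11:30, 12:10–12:25.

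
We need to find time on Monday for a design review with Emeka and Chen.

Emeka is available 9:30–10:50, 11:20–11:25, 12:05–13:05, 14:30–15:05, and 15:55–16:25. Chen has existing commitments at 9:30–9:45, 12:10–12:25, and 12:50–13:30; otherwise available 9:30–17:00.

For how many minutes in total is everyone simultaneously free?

Chen free within 09:30–17:00: 09:45–12:10, 12:25–12:50, 13:30–17:00.
Emeka ∩ Chen: 09:45–10:50, 11:20–11:25, 12:05–12:10, 12:25–12:50, 14:30–15:05, 15:55–16:25.
Total common minutes: 65 + 5 + 5 + 25 + 35 + 30 = 165.

165 minutes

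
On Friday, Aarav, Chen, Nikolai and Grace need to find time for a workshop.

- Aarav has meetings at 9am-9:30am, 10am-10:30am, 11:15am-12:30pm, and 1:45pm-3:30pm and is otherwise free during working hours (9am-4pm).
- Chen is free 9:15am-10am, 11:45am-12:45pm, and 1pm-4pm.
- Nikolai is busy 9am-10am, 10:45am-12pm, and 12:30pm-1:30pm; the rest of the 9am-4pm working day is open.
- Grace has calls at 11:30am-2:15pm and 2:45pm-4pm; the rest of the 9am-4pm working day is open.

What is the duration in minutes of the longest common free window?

0 minutes

Aarav free within 09:00–16:00: 09:30–10:00, 10:30–11:15, 12:30–13:45, 15:30–16:00.
Nikolai free within 09:00–16:00: 10:00–10:45, 12:00–12:30, 13:30–16:00.
Grace free within 09:00–16:00: 09:00–11:30, 14:15–14:45.
Aarav ∩ Chen: 09:30–10:00, 12:30–12:45, 13:00–13:45, 15:30–16:00.
Aarav ∩ Chen ∩ Nikolai: 13:30–13:45, 15:30–16:00.
Aarav ∩ Chen ∩ Nikolai ∩ Grace: (none).
No common window.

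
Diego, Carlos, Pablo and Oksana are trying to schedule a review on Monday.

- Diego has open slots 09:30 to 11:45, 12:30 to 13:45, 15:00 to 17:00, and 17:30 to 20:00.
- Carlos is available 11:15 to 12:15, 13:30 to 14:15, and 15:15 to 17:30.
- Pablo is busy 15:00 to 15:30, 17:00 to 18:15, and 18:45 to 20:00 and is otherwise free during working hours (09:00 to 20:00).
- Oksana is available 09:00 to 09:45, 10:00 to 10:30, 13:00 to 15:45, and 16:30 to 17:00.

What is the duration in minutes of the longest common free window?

Pablo free within 09:00–20:00: 09:00–15:00, 15:30–17:00, 18:15–18:45.
Diego ∩ Carlos: 11:15–11:45, 13:30–13:45, 15:15–17:00.
Diego ∩ Carlos ∩ Pablo: 11:15–11:45, 13:30–13:45, 15:30–17:00.
Diego ∩ Carlos ∩ Pablo ∩ Oksana: 13:30–13:45, 15:30–15:45, 16:30–17:00.
Common window lengths: 15, 15, 30 min; longest is 30.

30 minutes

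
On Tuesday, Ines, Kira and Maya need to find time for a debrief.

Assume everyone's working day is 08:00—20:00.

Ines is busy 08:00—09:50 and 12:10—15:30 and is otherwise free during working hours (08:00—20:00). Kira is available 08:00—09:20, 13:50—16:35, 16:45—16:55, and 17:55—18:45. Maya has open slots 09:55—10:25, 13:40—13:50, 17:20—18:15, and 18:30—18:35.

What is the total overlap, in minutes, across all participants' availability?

25 minutes

Ines free within 08:00–20:00: 09:50–12:10, 15:30–20:00.
Ines ∩ Kira: 15:30–16:35, 16:45–16:55, 17:55–18:45.
Ines ∩ Kira ∩ Maya: 17:55–18:15, 18:30–18:35.
Total common minutes: 20 + 5 = 25.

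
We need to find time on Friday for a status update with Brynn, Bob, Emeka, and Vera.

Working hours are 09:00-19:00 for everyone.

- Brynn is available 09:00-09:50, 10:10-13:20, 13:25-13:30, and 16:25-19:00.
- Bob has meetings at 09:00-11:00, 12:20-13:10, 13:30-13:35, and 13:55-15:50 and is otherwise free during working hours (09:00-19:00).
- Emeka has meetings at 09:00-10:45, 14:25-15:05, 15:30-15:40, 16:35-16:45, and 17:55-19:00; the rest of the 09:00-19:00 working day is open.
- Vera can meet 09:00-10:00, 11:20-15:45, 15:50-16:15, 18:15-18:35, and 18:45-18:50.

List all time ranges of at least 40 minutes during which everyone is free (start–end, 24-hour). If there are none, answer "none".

11:20–12:20

Bob free within 09:00–19:00: 11:00–12:20, 13:10–13:30, 13:35–13:55, 15:50–19:00.
Emeka free within 09:00–19:00: 10:45–14:25, 15:05–15:30, 15:40–16:35, 16:45–17:55.
Brynn ∩ Bob: 11:00–12:20, 13:10–13:20, 13:25–13:30, 16:25–19:00.
Brynn ∩ Bob ∩ Emeka: 11:00–12:20, 13:10–13:20, 13:25–13:30, 16:25–16:35, 16:45–17:55.
Brynn ∩ Bob ∩ Emeka ∩ Vera: 11:20–12:20, 13:10–13:20, 13:25–13:30.
Windows ≥ 40 min: 11:20–12:20.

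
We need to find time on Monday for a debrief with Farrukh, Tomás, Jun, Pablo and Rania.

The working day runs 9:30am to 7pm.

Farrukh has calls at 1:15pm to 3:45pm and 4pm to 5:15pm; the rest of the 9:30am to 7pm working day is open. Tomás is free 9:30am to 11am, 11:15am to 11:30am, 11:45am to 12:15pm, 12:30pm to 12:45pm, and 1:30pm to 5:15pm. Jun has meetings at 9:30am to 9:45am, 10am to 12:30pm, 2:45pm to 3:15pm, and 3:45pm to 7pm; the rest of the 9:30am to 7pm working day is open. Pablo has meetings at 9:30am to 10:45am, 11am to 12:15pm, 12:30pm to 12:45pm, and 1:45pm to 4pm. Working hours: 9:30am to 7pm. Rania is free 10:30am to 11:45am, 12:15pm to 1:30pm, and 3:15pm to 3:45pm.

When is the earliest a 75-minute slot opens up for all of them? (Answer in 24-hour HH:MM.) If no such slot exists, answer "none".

none

Farrukh free within 09:30–19:00: 09:30–13:15, 15:45–16:00, 17:15–19:00.
Jun free within 09:30–19:00: 09:45–10:00, 12:30–14:45, 15:15–15:45.
Pablo free within 09:30–19:00: 10:45–11:00, 12:15–12:30, 12:45–13:45, 16:00–19:00.
Farrukh ∩ Tomás: 09:30–11:00, 11:15–11:30, 11:45–12:15, 12:30–12:45, 15:45–16:00.
Farrukh ∩ Tomás ∩ Jun: 09:45–10:00, 12:30–12:45.
Farrukh ∩ Tomás ∩ Jun ∩ Pablo: (none).
Farrukh ∩ Tomás ∩ Jun ∩ Pablo ∩ Rania: (none).
Windows ≥ 75 min: (none).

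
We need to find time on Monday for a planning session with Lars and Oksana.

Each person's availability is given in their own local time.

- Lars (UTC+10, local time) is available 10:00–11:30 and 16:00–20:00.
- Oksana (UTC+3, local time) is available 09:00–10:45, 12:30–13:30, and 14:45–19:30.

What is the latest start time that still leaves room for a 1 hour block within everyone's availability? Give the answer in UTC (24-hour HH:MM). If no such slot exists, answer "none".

06:45

Lars → UTC: 00:00–01:30, 06:00–10:00.
Oksana → UTC: 06:00–07:45, 09:30–10:30, 11:45–16:30.
Lars ∩ Oksana: 06:00–07:45, 09:30–10:00.
Windows ≥ 60 min: 06:00–07:45.
Latest start in the last window 06:00–07:45 is 07:45 − 60 min = 06:45.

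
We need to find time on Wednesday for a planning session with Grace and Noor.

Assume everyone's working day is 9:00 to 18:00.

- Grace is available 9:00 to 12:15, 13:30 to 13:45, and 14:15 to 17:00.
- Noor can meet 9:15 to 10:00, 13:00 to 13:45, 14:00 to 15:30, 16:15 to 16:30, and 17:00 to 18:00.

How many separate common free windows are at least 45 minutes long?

2

Grace ∩ Noor: 09:15–10:00, 13:30–13:45, 14:15–15:30, 16:15–16:30.
Windows ≥ 45 min: 09:15–10:00, 14:15–15:30.
That's 2 windows.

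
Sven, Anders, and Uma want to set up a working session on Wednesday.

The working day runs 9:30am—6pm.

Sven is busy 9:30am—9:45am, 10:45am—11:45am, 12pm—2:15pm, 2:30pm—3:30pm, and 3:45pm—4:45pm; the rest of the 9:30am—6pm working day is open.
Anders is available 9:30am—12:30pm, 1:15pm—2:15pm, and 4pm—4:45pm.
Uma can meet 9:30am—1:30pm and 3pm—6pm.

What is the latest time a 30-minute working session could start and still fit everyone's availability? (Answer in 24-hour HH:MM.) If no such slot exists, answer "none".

Sven free within 09:30–18:00: 09:45–10:45, 11:45–12:00, 14:15–14:30, 15:30–15:45, 16:45–18:00.
Sven ∩ Anders: 09:45–10:45, 11:45–12:00.
Sven ∩ Anders ∩ Uma: 09:45–10:45, 11:45–12:00.
Windows ≥ 30 min: 09:45–10:45.
Latest start in the last window 09:45–10:45 is 10:45 − 30 min = 10:15.

10:15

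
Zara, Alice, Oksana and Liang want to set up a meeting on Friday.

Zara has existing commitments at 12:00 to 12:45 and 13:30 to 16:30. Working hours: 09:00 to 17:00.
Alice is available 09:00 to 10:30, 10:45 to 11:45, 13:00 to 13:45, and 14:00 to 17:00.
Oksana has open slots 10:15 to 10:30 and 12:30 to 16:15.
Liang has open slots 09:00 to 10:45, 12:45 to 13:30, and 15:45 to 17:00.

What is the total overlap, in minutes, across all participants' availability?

45 minutes

Zara free within 09:00–17:00: 09:00–12:00, 12:45–13:30, 16:30–17:00.
Zara ∩ Alice: 09:00–10:30, 10:45–11:45, 13:00–13:30, 16:30–17:00.
Zara ∩ Alice ∩ Oksana: 10:15–10:30, 13:00–13:30.
Zara ∩ Alice ∩ Oksana ∩ Liang: 10:15–10:30, 13:00–13:30.
Total common minutes: 15 + 30 = 45.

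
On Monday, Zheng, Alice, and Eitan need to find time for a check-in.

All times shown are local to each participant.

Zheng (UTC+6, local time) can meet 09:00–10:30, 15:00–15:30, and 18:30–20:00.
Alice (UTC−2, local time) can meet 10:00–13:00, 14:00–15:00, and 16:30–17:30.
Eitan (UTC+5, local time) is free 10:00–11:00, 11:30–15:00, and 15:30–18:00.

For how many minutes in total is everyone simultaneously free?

30 minutes

Zheng → UTC: 03:00–04:30, 09:00–09:30, 12:30–14:00.
Alice → UTC: 12:00–15:00, 16:00–17:00, 18:30–19:30.
Eitan → UTC: 05:00–06:00, 06:30–10:00, 10:30–13:00.
Zheng ∩ Alice: 12:30–14:00.
Zheng ∩ Alice ∩ Eitan: 12:30–13:00.
Total common minutes: 30.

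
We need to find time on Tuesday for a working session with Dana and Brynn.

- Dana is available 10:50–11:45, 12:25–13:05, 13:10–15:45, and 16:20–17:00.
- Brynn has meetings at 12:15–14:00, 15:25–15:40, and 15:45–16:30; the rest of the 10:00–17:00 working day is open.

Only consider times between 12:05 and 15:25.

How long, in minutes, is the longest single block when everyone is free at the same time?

85 minutes

Brynn free within 10:00–17:00: 10:00–12:15, 14:00–15:25, 15:40–15:45, 16:30–17:00.
Dana ∩ Brynn: 10:50–11:45, 14:00–15:25, 15:40–15:45, 16:30–17:00.
Restricted to 12:05–15:25: 14:00–15:25.
Single common window of 85 minutes.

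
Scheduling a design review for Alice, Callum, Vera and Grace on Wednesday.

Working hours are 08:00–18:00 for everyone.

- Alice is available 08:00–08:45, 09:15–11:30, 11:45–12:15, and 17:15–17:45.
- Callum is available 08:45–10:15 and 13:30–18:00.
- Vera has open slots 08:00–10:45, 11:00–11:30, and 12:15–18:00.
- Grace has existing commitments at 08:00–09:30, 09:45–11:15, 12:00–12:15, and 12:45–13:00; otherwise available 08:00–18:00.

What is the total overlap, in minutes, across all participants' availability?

Grace free within 08:00–18:00: 09:30–09:45, 11:15–12:00, 12:15–12:45, 13:00–18:00.
Alice ∩ Callum: 09:15–10:15, 17:15–17:45.
Alice ∩ Callum ∩ Vera: 09:15–10:15, 17:15–17:45.
Alice ∩ Callum ∩ Vera ∩ Grace: 09:30–09:45, 17:15–17:45.
Total common minutes: 15 + 30 = 45.

45 minutes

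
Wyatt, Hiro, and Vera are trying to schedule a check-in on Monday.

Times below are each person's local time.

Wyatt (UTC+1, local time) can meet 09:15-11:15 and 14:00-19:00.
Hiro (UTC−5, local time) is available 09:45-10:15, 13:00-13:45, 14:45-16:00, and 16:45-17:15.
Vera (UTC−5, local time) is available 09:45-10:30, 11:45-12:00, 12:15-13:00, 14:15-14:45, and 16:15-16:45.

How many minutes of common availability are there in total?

Wyatt → UTC: 08:15–10:15, 13:00–18:00.
Hiro → UTC: 14:45–15:15, 18:00–18:45, 19:45–21:00, 21:45–22:15.
Vera → UTC: 14:45–15:30, 16:45–17:00, 17:15–18:00, 19:15–19:45, 21:15–21:45.
Wyatt ∩ Hiro: 14:45–15:15.
Wyatt ∩ Hiro ∩ Vera: 14:45–15:15.
Total common minutes: 30.

30 minutes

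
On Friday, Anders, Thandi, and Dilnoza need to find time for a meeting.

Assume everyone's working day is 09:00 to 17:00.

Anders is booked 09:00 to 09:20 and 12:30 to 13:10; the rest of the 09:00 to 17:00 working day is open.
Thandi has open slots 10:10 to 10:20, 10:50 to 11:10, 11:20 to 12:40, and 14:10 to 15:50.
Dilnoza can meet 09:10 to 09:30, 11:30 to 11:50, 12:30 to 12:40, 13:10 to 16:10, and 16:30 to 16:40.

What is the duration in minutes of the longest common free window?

100 minutes

Anders free within 09:00–17:00: 09:20–12:30, 13:10–17:00.
Anders ∩ Thandi: 10:10–10:20, 10:50–11:10, 11:20–12:30, 14:10–15:50.
Anders ∩ Thandi ∩ Dilnoza: 11:30–11:50, 14:10–15:50.
Common window lengths: 20, 100 min; longest is 100.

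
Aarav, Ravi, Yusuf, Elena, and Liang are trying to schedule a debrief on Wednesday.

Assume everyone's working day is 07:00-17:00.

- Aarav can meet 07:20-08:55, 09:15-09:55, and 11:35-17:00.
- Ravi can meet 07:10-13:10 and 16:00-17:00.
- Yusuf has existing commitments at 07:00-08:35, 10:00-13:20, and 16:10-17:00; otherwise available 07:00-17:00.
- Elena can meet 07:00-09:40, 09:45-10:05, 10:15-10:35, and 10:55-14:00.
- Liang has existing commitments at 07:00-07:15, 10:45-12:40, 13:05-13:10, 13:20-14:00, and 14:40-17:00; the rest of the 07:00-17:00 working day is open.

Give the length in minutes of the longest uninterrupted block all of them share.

25 minutes

Yusuf free within 07:00–17:00: 08:35–10:00, 13:20–16:10.
Liang free within 07:00–17:00: 07:15–10:45, 12:40–13:05, 13:10–13:20, 14:00–14:40.
Aarav ∩ Ravi: 07:20–08:55, 09:15–09:55, 11:35–13:10, 16:00–17:00.
Aarav ∩ Ravi ∩ Yusuf: 08:35–08:55, 09:15–09:55, 16:00–16:10.
Aarav ∩ Ravi ∩ Yusuf ∩ Elena: 08:35–08:55, 09:15–09:40, 09:45–09:55.
Aarav ∩ Ravi ∩ Yusuf ∩ Elena ∩ Liang: 08:35–08:55, 09:15–09:40, 09:45–09:55.
Common window lengths: 20, 25, 10 min; longest is 25.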